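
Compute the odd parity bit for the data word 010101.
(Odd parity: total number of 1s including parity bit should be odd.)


Number of 1s in data: 3
Parity bit: 0

0


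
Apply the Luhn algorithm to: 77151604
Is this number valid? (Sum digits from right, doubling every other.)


Luhn sum = 31
31 mod 10 = 1

Invalid (Luhn sum mod 10 = 1)


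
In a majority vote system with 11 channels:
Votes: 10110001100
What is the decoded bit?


Ones: 5 out of 11
Threshold: 6

0 (5/11 voted 1)


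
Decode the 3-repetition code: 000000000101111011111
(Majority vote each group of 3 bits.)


Groups: 000, 000, 000, 101, 111, 011, 111
Majority votes: 0001111

0001111


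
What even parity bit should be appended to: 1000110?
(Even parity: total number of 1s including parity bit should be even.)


Number of 1s in data: 3
Parity bit: 1

1


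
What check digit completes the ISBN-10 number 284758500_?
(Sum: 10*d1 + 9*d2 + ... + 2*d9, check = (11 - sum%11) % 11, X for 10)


Weighted sum: 263
263 mod 11 = 10

Check digit: 1


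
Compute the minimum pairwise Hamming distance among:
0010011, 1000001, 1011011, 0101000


Comparing all pairs, minimum distance: 2
Can detect 1 errors, correct 0 errors

2


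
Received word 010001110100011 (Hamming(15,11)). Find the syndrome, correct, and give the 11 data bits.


Syndrome = 0: no error detected

Data: 00110100011 (no errors)


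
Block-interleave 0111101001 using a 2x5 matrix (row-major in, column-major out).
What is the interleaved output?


Matrix:
  01111
  01001
Read columns: 0011101011

0011101011


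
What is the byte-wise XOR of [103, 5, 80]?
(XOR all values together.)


XOR chain: 103 ^ 5 ^ 80 = 50

50


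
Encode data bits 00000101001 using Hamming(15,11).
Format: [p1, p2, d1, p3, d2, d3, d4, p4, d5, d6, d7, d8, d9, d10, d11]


Parity bits: p1=1, p2=0, p3=0, p4=1

100000010101001


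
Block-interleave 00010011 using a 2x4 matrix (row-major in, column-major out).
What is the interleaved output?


Matrix:
  0001
  0011
Read columns: 00000111

00000111


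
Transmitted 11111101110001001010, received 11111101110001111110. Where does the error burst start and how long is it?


XOR: 00000000000000110100

Burst at position 14, length 4


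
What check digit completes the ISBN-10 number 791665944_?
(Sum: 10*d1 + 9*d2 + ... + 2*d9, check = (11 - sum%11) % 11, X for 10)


Weighted sum: 318
318 mod 11 = 10

Check digit: 1


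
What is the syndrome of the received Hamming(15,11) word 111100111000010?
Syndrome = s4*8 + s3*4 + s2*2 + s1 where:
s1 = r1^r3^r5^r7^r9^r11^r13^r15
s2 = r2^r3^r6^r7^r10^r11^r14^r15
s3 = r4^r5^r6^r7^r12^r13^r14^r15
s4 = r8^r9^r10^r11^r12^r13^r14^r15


s1=0, s2=0, s3=1, s4=1

Syndrome = 12 (error at position 12)


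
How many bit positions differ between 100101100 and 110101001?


XOR: 010000101
Count of 1s: 3

3


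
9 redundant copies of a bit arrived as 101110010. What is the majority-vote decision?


Ones: 5 out of 9
Threshold: 5

1 (5/9 voted 1)


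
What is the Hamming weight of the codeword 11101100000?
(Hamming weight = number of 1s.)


Counting 1s in 11101100000

5


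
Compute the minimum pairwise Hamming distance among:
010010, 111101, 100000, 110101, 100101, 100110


Comparing all pairs, minimum distance: 1
Can detect 0 errors, correct 0 errors

1


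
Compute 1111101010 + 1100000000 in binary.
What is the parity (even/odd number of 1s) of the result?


1111101010 = 1002
1100000000 = 768
Sum = 1770 = 11011101010
1s count = 7

odd parity (7 ones in 11011101010)


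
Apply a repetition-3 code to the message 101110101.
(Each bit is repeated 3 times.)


Each bit -> 3 copies

111000111111111000111000111


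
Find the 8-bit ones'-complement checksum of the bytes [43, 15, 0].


Sum = 58 mod 256 = 58
Complement = 197

197


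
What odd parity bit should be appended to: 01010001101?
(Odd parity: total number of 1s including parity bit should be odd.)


Number of 1s in data: 5
Parity bit: 0

0


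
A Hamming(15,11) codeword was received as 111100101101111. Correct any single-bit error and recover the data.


Syndrome = 0: no error detected

Data: 10011101111 (no errors)


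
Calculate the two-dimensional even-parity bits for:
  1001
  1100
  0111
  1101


Row parities: 0011
Column parities: 1111

Row P: 0011, Col P: 1111, Corner: 0


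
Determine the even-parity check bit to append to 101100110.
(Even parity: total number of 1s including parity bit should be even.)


Number of 1s in data: 5
Parity bit: 1

1


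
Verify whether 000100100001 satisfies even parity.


Number of 1s: 3

No, parity error (3 ones)


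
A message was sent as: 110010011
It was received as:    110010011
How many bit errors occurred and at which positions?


XOR: 000000000

0 errors (received matches sent)


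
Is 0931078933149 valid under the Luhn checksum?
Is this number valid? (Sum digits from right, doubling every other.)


Luhn sum = 63
63 mod 10 = 3

Invalid (Luhn sum mod 10 = 3)


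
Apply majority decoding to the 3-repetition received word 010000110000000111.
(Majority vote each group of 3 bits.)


Groups: 010, 000, 110, 000, 000, 111
Majority votes: 001001

001001


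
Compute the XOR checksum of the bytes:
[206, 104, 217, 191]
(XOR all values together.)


XOR chain: 206 ^ 104 ^ 217 ^ 191 = 192

192


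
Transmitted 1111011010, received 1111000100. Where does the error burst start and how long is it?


XOR: 0000011110

Burst at position 5, length 4


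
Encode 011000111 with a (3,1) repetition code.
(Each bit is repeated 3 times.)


Each bit -> 3 copies

000111111000000000111111111


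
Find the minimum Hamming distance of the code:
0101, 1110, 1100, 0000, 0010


Comparing all pairs, minimum distance: 1
Can detect 0 errors, correct 0 errors

1


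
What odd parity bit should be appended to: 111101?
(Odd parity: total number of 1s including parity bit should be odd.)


Number of 1s in data: 5
Parity bit: 0

0


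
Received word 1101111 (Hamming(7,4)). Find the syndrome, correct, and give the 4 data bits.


Syndrome = 3: error at position 3

Data: 1111 (corrected bit 3)


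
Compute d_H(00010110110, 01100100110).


XOR: 01110010000
Count of 1s: 4

4


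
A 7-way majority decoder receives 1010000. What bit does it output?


Ones: 2 out of 7
Threshold: 4

0 (2/7 voted 1)


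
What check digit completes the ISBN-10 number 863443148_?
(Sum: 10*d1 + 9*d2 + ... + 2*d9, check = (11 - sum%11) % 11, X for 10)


Weighted sum: 257
257 mod 11 = 4

Check digit: 7


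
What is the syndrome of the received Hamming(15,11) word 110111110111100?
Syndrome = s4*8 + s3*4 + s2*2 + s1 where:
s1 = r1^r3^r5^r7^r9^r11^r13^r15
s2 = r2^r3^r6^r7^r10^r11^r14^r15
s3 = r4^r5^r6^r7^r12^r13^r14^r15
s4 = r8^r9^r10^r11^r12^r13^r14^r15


s1=1, s2=1, s3=0, s4=1

Syndrome = 11 (error at position 11)


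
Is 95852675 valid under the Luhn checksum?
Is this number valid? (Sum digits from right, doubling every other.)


Luhn sum = 46
46 mod 10 = 6

Invalid (Luhn sum mod 10 = 6)


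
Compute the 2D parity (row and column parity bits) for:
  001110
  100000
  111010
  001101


Row parities: 1101
Column parities: 011001

Row P: 1101, Col P: 011001, Corner: 1


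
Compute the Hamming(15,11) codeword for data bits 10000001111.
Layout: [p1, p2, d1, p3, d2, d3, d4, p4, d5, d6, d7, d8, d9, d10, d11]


Parity bits: p1=1, p2=1, p3=0, p4=0

111000000001111


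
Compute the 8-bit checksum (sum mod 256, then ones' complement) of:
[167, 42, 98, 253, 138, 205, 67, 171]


Sum = 1141 mod 256 = 117
Complement = 138

138


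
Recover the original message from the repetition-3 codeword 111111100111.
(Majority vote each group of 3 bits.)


Groups: 111, 111, 100, 111
Majority votes: 1101

1101


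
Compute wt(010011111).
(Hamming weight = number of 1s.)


Counting 1s in 010011111

6


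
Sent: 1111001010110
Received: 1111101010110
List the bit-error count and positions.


XOR: 0000100000000

1 error(s) at position(s): 4


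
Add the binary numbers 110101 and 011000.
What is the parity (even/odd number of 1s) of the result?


110101 = 53
011000 = 24
Sum = 77 = 1001101
1s count = 4

even parity (4 ones in 1001101)


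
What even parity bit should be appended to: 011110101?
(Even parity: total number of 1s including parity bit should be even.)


Number of 1s in data: 6
Parity bit: 0

0


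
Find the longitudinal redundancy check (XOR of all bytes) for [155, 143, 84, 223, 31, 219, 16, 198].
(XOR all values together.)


XOR chain: 155 ^ 143 ^ 84 ^ 223 ^ 31 ^ 219 ^ 16 ^ 198 = 141

141


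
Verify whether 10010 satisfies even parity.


Number of 1s: 2

Yes, parity is correct (2 ones)


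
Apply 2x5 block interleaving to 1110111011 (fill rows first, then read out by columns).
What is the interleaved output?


Matrix:
  11101
  11011
Read columns: 1111100111

1111100111


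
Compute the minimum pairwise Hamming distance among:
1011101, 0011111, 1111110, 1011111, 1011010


Comparing all pairs, minimum distance: 1
Can detect 0 errors, correct 0 errors

1


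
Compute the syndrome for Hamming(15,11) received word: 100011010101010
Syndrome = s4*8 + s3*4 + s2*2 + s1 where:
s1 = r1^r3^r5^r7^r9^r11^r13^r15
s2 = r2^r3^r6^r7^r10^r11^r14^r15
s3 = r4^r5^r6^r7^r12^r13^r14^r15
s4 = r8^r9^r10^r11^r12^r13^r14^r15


s1=0, s2=1, s3=0, s4=0

Syndrome = 2 (error at position 2)


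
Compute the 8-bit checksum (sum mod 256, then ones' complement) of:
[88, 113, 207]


Sum = 408 mod 256 = 152
Complement = 103

103


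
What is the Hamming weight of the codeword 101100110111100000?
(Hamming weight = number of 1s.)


Counting 1s in 101100110111100000

9


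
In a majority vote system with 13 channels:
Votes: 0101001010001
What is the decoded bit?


Ones: 5 out of 13
Threshold: 7

0 (5/13 voted 1)


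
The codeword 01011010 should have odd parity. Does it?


Number of 1s: 4

No, parity error (4 ones)


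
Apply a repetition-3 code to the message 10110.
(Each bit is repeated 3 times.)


Each bit -> 3 copies

111000111111000


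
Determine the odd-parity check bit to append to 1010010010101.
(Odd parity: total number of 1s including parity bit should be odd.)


Number of 1s in data: 6
Parity bit: 1

1


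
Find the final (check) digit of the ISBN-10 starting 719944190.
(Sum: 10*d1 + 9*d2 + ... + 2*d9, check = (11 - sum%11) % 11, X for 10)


Weighted sum: 289
289 mod 11 = 3

Check digit: 8


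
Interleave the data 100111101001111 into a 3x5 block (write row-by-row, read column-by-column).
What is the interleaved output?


Matrix:
  10011
  11010
  01111
Read columns: 110011001111101

110011001111101


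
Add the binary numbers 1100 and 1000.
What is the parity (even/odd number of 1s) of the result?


1100 = 12
1000 = 8
Sum = 20 = 10100
1s count = 2

even parity (2 ones in 10100)


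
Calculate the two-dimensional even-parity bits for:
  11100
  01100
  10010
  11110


Row parities: 1000
Column parities: 11100

Row P: 1000, Col P: 11100, Corner: 1


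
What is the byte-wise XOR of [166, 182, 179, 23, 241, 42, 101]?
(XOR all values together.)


XOR chain: 166 ^ 182 ^ 179 ^ 23 ^ 241 ^ 42 ^ 101 = 10

10


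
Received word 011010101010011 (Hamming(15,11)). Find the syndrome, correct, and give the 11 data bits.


Syndrome = 0: no error detected

Data: 11011010011 (no errors)


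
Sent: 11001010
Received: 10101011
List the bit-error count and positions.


XOR: 01100001

3 error(s) at position(s): 1, 2, 7


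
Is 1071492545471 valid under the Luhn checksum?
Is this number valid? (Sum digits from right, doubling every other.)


Luhn sum = 41
41 mod 10 = 1

Invalid (Luhn sum mod 10 = 1)


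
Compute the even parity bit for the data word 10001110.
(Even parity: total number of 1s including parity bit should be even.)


Number of 1s in data: 4
Parity bit: 0

0


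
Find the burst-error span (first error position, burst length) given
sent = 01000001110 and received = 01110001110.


XOR: 00110000000

Burst at position 2, length 2


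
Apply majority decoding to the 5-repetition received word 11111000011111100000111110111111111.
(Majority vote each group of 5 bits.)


Groups: 11111, 00001, 11111, 00000, 11111, 01111, 11111
Majority votes: 1010111

1010111


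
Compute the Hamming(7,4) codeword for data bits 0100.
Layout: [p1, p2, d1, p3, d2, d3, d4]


Parity bits: p1=1, p2=0, p3=1

1001100


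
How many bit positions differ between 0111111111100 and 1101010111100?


XOR: 1010101000000
Count of 1s: 4

4


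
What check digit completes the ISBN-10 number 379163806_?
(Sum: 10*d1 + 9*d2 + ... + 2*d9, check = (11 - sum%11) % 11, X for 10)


Weighted sum: 267
267 mod 11 = 3

Check digit: 8


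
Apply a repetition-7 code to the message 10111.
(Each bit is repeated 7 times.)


Each bit -> 7 copies

11111110000000111111111111111111111


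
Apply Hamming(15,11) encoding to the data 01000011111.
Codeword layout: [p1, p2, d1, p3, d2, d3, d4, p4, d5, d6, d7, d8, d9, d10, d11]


Parity bits: p1=0, p2=1, p3=1, p4=1

010110010011111


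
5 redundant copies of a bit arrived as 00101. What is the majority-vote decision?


Ones: 2 out of 5
Threshold: 3

0 (2/5 voted 1)


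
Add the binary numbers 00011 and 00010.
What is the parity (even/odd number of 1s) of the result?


00011 = 3
00010 = 2
Sum = 5 = 101
1s count = 2

even parity (2 ones in 101)


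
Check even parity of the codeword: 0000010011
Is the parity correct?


Number of 1s: 3

No, parity error (3 ones)


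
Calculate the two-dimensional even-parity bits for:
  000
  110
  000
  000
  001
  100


Row parities: 000011
Column parities: 011

Row P: 000011, Col P: 011, Corner: 0


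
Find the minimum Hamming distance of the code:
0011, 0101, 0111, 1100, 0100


Comparing all pairs, minimum distance: 1
Can detect 0 errors, correct 0 errors

1


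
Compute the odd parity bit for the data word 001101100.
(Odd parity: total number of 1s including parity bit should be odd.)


Number of 1s in data: 4
Parity bit: 1

1


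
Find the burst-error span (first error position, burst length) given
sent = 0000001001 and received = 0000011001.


XOR: 0000010000

Burst at position 5, length 1


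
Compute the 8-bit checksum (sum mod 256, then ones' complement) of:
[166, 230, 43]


Sum = 439 mod 256 = 183
Complement = 72

72


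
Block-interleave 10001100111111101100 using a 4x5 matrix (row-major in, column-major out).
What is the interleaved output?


Matrix:
  10001
  10011
  11111
  01100
Read columns: 11100011001101101110

11100011001101101110


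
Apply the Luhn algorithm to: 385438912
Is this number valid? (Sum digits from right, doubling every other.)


Luhn sum = 46
46 mod 10 = 6

Invalid (Luhn sum mod 10 = 6)


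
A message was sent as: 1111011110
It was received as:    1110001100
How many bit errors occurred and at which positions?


XOR: 0001010010

3 error(s) at position(s): 3, 5, 8


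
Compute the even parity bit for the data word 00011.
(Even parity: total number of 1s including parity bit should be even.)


Number of 1s in data: 2
Parity bit: 0

0


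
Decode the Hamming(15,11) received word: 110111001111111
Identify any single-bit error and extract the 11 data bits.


Syndrome = 12: error at position 12

Data: 01101110111 (corrected bit 12)


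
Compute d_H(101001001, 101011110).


XOR: 000010111
Count of 1s: 4

4


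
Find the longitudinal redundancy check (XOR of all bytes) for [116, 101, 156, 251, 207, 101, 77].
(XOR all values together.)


XOR chain: 116 ^ 101 ^ 156 ^ 251 ^ 207 ^ 101 ^ 77 = 145

145


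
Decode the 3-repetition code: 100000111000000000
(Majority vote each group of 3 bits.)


Groups: 100, 000, 111, 000, 000, 000
Majority votes: 001000

001000


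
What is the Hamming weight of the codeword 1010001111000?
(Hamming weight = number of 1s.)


Counting 1s in 1010001111000

6


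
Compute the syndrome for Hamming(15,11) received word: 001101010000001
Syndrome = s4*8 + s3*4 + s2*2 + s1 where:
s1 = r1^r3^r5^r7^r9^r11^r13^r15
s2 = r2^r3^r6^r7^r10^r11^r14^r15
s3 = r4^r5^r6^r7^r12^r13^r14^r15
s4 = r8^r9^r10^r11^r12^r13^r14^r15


s1=0, s2=1, s3=1, s4=0

Syndrome = 6 (error at position 6)


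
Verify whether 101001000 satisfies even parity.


Number of 1s: 3

No, parity error (3 ones)


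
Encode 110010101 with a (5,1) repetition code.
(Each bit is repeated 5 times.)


Each bit -> 5 copies

111111111100000000001111100000111110000011111


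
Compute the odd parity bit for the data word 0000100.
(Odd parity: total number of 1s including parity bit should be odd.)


Number of 1s in data: 1
Parity bit: 0

0


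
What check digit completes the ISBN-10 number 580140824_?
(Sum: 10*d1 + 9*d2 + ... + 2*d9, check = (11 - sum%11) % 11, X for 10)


Weighted sum: 199
199 mod 11 = 1

Check digit: X


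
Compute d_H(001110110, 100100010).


XOR: 101010100
Count of 1s: 4

4


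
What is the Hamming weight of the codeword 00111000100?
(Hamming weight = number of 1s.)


Counting 1s in 00111000100

4


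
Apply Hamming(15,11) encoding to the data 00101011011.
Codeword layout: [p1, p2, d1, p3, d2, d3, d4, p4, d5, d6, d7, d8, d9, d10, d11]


Parity bits: p1=1, p2=0, p3=0, p4=1

100001011011011


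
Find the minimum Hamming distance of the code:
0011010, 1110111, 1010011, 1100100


Comparing all pairs, minimum distance: 2
Can detect 1 errors, correct 0 errors

2


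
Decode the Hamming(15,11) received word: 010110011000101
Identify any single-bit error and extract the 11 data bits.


Syndrome = 0: no error detected

Data: 01001000101 (no errors)


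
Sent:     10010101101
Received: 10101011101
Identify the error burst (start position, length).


XOR: 00111110000

Burst at position 2, length 5


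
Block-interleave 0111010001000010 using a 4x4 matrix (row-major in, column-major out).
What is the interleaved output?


Matrix:
  0111
  0100
  0100
  0010
Read columns: 0000111010011000

0000111010011000


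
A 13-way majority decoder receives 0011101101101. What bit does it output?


Ones: 8 out of 13
Threshold: 7

1 (8/13 voted 1)


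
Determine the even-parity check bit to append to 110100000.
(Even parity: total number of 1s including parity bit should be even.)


Number of 1s in data: 3
Parity bit: 1

1


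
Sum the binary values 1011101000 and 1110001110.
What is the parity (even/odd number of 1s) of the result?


1011101000 = 744
1110001110 = 910
Sum = 1654 = 11001110110
1s count = 7

odd parity (7 ones in 11001110110)


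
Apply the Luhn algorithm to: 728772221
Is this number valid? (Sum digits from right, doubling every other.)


Luhn sum = 42
42 mod 10 = 2

Invalid (Luhn sum mod 10 = 2)


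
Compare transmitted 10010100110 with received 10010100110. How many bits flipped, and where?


XOR: 00000000000

0 errors (received matches sent)


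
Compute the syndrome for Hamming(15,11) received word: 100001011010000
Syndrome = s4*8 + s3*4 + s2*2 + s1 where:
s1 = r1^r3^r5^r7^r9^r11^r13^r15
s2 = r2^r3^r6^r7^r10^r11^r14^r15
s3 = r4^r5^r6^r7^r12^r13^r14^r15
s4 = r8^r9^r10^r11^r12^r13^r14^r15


s1=1, s2=0, s3=1, s4=1

Syndrome = 13 (error at position 13)


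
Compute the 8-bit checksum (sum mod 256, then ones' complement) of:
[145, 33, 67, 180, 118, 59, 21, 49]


Sum = 672 mod 256 = 160
Complement = 95

95


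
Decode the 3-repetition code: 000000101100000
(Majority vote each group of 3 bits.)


Groups: 000, 000, 101, 100, 000
Majority votes: 00100

00100


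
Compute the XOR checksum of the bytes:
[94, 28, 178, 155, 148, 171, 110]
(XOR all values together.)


XOR chain: 94 ^ 28 ^ 178 ^ 155 ^ 148 ^ 171 ^ 110 = 58

58


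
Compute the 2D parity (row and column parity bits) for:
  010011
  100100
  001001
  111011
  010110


Row parities: 10011
Column parities: 010011

Row P: 10011, Col P: 010011, Corner: 1


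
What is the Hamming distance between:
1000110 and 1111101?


XOR: 0111011
Count of 1s: 5

5


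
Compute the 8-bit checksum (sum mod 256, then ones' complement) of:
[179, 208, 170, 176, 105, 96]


Sum = 934 mod 256 = 166
Complement = 89

89


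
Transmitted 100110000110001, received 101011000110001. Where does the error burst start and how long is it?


XOR: 001101000000000

Burst at position 2, length 4


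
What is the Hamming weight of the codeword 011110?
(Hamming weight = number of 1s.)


Counting 1s in 011110

4


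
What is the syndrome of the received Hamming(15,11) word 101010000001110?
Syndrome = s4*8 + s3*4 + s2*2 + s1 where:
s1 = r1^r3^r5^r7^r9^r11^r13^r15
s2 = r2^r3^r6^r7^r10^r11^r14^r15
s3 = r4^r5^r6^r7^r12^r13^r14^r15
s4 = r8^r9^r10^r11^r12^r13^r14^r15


s1=0, s2=0, s3=0, s4=1

Syndrome = 8 (error at position 8)


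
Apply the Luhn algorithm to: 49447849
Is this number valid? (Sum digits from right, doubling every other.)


Luhn sum = 59
59 mod 10 = 9

Invalid (Luhn sum mod 10 = 9)


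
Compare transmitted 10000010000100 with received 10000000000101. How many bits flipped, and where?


XOR: 00000010000001

2 error(s) at position(s): 6, 13


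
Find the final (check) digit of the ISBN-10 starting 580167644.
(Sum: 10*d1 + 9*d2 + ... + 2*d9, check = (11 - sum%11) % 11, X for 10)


Weighted sum: 244
244 mod 11 = 2

Check digit: 9


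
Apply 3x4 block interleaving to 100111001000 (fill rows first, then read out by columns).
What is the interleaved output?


Matrix:
  1001
  1100
  1000
Read columns: 111010000100

111010000100


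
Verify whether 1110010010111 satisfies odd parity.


Number of 1s: 8

No, parity error (8 ones)


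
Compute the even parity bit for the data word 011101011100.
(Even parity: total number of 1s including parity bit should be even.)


Number of 1s in data: 7
Parity bit: 1

1


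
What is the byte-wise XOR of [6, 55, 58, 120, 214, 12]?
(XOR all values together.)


XOR chain: 6 ^ 55 ^ 58 ^ 120 ^ 214 ^ 12 = 169

169


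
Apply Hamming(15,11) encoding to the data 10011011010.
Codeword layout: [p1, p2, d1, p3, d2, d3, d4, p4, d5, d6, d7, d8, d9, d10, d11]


Parity bits: p1=0, p2=0, p3=1, p4=0

001100101011010


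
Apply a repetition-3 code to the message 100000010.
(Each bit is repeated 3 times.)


Each bit -> 3 copies

111000000000000000000111000


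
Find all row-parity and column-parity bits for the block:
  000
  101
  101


Row parities: 000
Column parities: 000

Row P: 000, Col P: 000, Corner: 0


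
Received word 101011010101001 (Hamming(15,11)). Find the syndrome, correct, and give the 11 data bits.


Syndrome = 0: no error detected

Data: 11100101001 (no errors)


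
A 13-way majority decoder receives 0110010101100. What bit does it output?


Ones: 6 out of 13
Threshold: 7

0 (6/13 voted 1)


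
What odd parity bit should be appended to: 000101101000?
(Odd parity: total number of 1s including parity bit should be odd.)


Number of 1s in data: 4
Parity bit: 1

1


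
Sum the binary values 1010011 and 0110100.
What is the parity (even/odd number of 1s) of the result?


1010011 = 83
0110100 = 52
Sum = 135 = 10000111
1s count = 4

even parity (4 ones in 10000111)


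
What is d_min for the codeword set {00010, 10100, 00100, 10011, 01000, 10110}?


Comparing all pairs, minimum distance: 1
Can detect 0 errors, correct 0 errors

1


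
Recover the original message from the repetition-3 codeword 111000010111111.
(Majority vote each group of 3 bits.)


Groups: 111, 000, 010, 111, 111
Majority votes: 10011

10011


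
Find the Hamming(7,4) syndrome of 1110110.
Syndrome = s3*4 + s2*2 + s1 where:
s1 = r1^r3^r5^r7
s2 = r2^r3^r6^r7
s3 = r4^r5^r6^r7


s1=1, s2=1, s3=0

Syndrome = 3 (error at position 3)


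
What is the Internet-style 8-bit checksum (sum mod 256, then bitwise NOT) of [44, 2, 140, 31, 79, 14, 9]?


Sum = 319 mod 256 = 63
Complement = 192

192


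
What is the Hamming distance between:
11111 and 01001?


XOR: 10110
Count of 1s: 3

3


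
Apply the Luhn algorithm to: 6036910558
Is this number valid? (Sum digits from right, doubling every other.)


Luhn sum = 39
39 mod 10 = 9

Invalid (Luhn sum mod 10 = 9)


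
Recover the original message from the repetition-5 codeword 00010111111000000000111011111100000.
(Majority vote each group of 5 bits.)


Groups: 00010, 11111, 10000, 00000, 11101, 11111, 00000
Majority votes: 0100110

0100110


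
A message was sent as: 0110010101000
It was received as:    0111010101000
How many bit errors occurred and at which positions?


XOR: 0001000000000

1 error(s) at position(s): 3


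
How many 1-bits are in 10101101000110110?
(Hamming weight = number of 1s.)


Counting 1s in 10101101000110110

9


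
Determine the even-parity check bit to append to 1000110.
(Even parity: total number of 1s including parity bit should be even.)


Number of 1s in data: 3
Parity bit: 1

1


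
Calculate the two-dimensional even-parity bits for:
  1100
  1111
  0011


Row parities: 000
Column parities: 0000

Row P: 000, Col P: 0000, Corner: 0


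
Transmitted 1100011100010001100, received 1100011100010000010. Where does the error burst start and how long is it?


XOR: 0000000000000001110

Burst at position 15, length 3


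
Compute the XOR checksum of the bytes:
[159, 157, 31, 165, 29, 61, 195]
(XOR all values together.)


XOR chain: 159 ^ 157 ^ 31 ^ 165 ^ 29 ^ 61 ^ 195 = 91

91


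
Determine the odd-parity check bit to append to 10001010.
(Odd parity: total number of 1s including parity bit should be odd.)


Number of 1s in data: 3
Parity bit: 0

0


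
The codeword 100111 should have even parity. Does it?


Number of 1s: 4

Yes, parity is correct (4 ones)


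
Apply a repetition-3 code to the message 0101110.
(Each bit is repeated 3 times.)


Each bit -> 3 copies

000111000111111111000


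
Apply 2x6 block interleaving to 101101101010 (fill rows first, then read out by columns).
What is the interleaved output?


Matrix:
  101101
  101010
Read columns: 110011100110

110011100110


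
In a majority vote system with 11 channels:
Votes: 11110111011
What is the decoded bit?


Ones: 9 out of 11
Threshold: 6

1 (9/11 voted 1)


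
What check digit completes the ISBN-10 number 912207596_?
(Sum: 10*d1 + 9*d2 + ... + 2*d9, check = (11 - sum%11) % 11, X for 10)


Weighted sum: 223
223 mod 11 = 3

Check digit: 8


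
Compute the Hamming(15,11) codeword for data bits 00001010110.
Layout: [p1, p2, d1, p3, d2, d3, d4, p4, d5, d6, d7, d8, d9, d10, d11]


Parity bits: p1=1, p2=0, p3=0, p4=0

100000001010110


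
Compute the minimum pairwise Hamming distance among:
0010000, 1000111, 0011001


Comparing all pairs, minimum distance: 2
Can detect 1 errors, correct 0 errors

2


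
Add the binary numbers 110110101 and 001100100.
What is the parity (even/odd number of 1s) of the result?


110110101 = 437
001100100 = 100
Sum = 537 = 1000011001
1s count = 4

even parity (4 ones in 1000011001)


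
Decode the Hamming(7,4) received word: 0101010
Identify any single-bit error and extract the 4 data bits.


Syndrome = 0: no error detected

Data: 0010 (no errors)


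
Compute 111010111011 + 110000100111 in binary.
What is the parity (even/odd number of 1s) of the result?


111010111011 = 3771
110000100111 = 3111
Sum = 6882 = 1101011100010
1s count = 7

odd parity (7 ones in 1101011100010)


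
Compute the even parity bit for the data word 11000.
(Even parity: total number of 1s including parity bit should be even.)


Number of 1s in data: 2
Parity bit: 0

0


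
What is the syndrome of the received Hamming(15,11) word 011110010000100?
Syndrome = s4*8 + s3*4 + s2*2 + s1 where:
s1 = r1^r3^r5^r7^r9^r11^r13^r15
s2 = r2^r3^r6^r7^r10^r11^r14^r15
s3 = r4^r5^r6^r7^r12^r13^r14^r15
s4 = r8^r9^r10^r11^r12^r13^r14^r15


s1=1, s2=0, s3=1, s4=0

Syndrome = 5 (error at position 5)


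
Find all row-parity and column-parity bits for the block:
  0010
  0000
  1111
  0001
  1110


Row parities: 10011
Column parities: 0010

Row P: 10011, Col P: 0010, Corner: 1


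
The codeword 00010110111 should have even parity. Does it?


Number of 1s: 6

Yes, parity is correct (6 ones)


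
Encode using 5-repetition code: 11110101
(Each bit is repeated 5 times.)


Each bit -> 5 copies

1111111111111111111100000111110000011111


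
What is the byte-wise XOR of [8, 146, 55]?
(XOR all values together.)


XOR chain: 8 ^ 146 ^ 55 = 173

173


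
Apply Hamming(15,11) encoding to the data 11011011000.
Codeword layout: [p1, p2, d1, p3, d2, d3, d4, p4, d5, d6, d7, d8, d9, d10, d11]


Parity bits: p1=1, p2=1, p3=1, p4=1

111110111011000


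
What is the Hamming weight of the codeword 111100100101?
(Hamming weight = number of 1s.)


Counting 1s in 111100100101

7


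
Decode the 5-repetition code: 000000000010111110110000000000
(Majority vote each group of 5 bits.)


Groups: 00000, 00000, 10111, 11011, 00000, 00000
Majority votes: 001100

001100


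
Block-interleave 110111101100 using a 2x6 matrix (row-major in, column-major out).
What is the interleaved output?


Matrix:
  110111
  101100
Read columns: 111001111010

111001111010


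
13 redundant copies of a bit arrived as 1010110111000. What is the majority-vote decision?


Ones: 7 out of 13
Threshold: 7

1 (7/13 voted 1)


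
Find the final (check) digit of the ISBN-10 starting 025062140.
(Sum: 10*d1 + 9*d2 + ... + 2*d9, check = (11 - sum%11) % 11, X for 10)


Weighted sum: 120
120 mod 11 = 10

Check digit: 1


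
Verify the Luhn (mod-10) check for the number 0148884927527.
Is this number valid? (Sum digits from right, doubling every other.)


Luhn sum = 64
64 mod 10 = 4

Invalid (Luhn sum mod 10 = 4)


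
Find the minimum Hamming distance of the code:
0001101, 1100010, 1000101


Comparing all pairs, minimum distance: 2
Can detect 1 errors, correct 0 errors

2


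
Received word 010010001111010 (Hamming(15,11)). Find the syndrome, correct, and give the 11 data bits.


Syndrome = 13: error at position 13

Data: 01001111110 (corrected bit 13)


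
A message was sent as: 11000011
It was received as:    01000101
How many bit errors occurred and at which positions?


XOR: 10000110

3 error(s) at position(s): 0, 5, 6


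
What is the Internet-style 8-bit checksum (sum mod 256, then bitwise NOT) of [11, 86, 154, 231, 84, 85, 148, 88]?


Sum = 887 mod 256 = 119
Complement = 136

136


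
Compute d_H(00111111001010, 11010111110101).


XOR: 11101000111111
Count of 1s: 10

10


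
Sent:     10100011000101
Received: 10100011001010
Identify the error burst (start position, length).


XOR: 00000000001111

Burst at position 10, length 4


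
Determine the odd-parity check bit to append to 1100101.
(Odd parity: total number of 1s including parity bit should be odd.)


Number of 1s in data: 4
Parity bit: 1

1


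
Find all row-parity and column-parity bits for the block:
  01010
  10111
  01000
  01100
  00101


Row parities: 00100
Column parities: 11100

Row P: 00100, Col P: 11100, Corner: 1


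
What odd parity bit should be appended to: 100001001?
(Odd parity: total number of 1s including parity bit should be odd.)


Number of 1s in data: 3
Parity bit: 0

0


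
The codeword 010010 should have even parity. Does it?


Number of 1s: 2

Yes, parity is correct (2 ones)


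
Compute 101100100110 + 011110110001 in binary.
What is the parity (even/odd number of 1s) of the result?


101100100110 = 2854
011110110001 = 1969
Sum = 4823 = 1001011010111
1s count = 8

even parity (8 ones in 1001011010111)


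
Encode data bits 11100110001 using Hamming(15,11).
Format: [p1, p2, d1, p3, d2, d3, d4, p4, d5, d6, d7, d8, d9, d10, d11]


Parity bits: p1=0, p2=1, p3=1, p4=1

011111010110001


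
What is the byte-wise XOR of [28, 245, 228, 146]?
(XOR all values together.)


XOR chain: 28 ^ 245 ^ 228 ^ 146 = 159

159


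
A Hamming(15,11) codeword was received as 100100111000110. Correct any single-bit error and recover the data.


Syndrome = 0: no error detected

Data: 00011000110 (no errors)


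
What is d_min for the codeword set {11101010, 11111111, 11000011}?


Comparing all pairs, minimum distance: 3
Can detect 2 errors, correct 1 errors

3


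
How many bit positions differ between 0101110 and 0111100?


XOR: 0010010
Count of 1s: 2

2


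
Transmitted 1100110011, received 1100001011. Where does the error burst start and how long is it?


XOR: 0000111000

Burst at position 4, length 3


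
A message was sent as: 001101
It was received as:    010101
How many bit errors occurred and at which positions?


XOR: 011000

2 error(s) at position(s): 1, 2


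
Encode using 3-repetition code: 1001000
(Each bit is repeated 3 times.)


Each bit -> 3 copies

111000000111000000000


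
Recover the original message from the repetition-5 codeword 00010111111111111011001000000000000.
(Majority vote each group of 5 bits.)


Groups: 00010, 11111, 11111, 11011, 00100, 00000, 00000
Majority votes: 0111000

0111000


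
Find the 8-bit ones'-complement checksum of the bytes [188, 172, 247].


Sum = 607 mod 256 = 95
Complement = 160

160


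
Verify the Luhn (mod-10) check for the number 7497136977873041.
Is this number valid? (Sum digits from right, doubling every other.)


Luhn sum = 83
83 mod 10 = 3

Invalid (Luhn sum mod 10 = 3)


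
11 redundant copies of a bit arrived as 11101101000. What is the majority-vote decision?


Ones: 6 out of 11
Threshold: 6

1 (6/11 voted 1)


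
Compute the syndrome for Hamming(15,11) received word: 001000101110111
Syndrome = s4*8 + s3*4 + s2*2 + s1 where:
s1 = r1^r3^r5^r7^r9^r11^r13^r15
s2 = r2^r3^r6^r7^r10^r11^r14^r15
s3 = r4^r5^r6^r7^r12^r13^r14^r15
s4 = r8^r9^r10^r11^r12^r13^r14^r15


s1=0, s2=0, s3=0, s4=0

Syndrome = 0 (no error)


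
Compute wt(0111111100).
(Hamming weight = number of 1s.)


Counting 1s in 0111111100

7


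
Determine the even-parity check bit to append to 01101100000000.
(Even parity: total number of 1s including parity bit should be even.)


Number of 1s in data: 4
Parity bit: 0

0


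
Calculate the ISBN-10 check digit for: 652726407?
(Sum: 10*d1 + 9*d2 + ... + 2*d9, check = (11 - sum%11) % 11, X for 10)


Weighted sum: 242
242 mod 11 = 0

Check digit: 0


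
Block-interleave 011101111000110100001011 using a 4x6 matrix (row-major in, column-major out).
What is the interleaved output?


Matrix:
  011101
  111000
  110100
  001011
Read columns: 011011101101101000011001

011011101101101000011001


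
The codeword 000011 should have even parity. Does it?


Number of 1s: 2

Yes, parity is correct (2 ones)


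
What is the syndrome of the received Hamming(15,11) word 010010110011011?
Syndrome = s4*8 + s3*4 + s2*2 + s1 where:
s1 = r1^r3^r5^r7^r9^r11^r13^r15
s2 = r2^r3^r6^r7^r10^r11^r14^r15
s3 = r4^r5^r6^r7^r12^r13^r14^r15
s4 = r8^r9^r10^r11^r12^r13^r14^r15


s1=0, s2=1, s3=1, s4=1

Syndrome = 14 (error at position 14)


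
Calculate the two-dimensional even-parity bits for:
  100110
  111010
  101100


Row parities: 101
Column parities: 110000

Row P: 101, Col P: 110000, Corner: 0


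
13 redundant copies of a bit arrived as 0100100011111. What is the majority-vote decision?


Ones: 7 out of 13
Threshold: 7

1 (7/13 voted 1)


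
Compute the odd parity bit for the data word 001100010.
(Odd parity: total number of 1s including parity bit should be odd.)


Number of 1s in data: 3
Parity bit: 0

0


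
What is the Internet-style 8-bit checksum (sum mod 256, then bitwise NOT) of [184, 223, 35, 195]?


Sum = 637 mod 256 = 125
Complement = 130

130


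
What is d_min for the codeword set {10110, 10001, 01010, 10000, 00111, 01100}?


Comparing all pairs, minimum distance: 1
Can detect 0 errors, correct 0 errors

1


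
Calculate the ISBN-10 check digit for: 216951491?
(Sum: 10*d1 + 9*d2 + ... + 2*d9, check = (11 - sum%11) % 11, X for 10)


Weighted sum: 220
220 mod 11 = 0

Check digit: 0


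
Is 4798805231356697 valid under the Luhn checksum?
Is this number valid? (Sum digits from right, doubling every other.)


Luhn sum = 85
85 mod 10 = 5

Invalid (Luhn sum mod 10 = 5)


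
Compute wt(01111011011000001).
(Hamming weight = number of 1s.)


Counting 1s in 01111011011000001

9


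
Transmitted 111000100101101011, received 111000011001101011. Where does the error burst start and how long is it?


XOR: 000000111100000000

Burst at position 6, length 4


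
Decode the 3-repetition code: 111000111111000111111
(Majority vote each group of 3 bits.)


Groups: 111, 000, 111, 111, 000, 111, 111
Majority votes: 1011011

1011011


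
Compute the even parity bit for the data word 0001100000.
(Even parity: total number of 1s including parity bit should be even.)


Number of 1s in data: 2
Parity bit: 0

0


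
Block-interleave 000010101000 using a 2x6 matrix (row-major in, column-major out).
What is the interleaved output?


Matrix:
  000010
  101000
Read columns: 010001001000

010001001000


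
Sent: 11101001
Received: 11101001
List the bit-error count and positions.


XOR: 00000000

0 errors (received matches sent)


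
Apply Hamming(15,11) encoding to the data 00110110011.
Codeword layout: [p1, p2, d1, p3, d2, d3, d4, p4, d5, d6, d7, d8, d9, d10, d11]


Parity bits: p1=1, p2=0, p3=0, p4=0

100001100110011


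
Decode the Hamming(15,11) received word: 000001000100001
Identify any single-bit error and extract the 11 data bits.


Syndrome = 3: error at position 3

Data: 10100100001 (corrected bit 3)


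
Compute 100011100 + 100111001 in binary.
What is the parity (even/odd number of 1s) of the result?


100011100 = 284
100111001 = 313
Sum = 597 = 1001010101
1s count = 5

odd parity (5 ones in 1001010101)


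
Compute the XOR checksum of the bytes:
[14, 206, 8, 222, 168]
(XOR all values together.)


XOR chain: 14 ^ 206 ^ 8 ^ 222 ^ 168 = 190

190


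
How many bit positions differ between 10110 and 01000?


XOR: 11110
Count of 1s: 4

4


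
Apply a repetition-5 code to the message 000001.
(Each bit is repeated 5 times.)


Each bit -> 5 copies

000000000000000000000000011111


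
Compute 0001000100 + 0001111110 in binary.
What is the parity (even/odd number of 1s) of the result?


0001000100 = 68
0001111110 = 126
Sum = 194 = 11000010
1s count = 3

odd parity (3 ones in 11000010)


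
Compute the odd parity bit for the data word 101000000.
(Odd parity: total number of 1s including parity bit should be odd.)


Number of 1s in data: 2
Parity bit: 1

1


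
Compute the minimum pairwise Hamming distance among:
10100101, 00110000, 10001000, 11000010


Comparing all pairs, minimum distance: 3
Can detect 2 errors, correct 1 errors

3


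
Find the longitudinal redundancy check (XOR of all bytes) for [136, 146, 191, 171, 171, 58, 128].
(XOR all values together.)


XOR chain: 136 ^ 146 ^ 191 ^ 171 ^ 171 ^ 58 ^ 128 = 31

31


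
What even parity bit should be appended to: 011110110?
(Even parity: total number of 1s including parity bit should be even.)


Number of 1s in data: 6
Parity bit: 0

0
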